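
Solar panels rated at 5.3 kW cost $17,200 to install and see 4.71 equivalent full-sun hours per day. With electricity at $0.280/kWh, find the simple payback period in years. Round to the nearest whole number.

7 years

Daily generation = 5.3 kW × 4.71 h = 24.96 kWh
Annual generation = 24.96 × 365 = 9111.5 kWh
Annual savings = 9111.5 × $0.280 = $2,551.22
Payback = $17,200 / $2,551.22 = 6.74 years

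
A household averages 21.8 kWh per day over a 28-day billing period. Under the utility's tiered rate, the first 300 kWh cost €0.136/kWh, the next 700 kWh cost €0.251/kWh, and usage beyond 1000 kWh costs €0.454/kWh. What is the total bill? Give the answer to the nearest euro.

€119

Usage = 21.8 kWh/day × 28 days = 610.4 kWh
First 300 kWh × €0.136 = €40.80
Next 310.4 kWh × €0.251 = €77.91
Remaining tier: 0 kWh (not reached)
Total = €118.71 ≈ €119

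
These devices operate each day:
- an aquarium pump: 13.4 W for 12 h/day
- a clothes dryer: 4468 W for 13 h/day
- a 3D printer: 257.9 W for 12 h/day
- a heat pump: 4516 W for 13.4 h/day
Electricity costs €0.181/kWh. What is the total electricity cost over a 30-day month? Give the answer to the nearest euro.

aquarium pump: 13.4 W × 12 h × 30 d = 4,824 Wh = 4.824 kWh
clothes dryer: 4468 W × 13 h × 30 d = 1,742,520 Wh = 1,743 kWh
3D printer: 257.9 W × 12 h × 30 d = 92,844 Wh = 92.84 kWh
heat pump: 4516 W × 13.4 h × 30 d = 1,815,432 Wh = 1,815 kWh
Total energy = 4.824 + 1,743 + 92.84 + 1,815 = 3,656 kWh
Cost = 3,656 kWh × €0.181 = €661.67 ≈ €662

€662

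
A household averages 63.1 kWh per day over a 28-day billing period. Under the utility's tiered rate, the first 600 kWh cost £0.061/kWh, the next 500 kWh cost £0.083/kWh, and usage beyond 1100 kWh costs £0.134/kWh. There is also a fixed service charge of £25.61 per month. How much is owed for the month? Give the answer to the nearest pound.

£193

Usage = 63.1 kWh/day × 28 days = 1766.8 kWh
First 600 kWh × £0.061 = £36.60
Next 500 kWh × £0.083 = £41.50
Remaining 666.8 kWh × £0.134 = £89.35
Energy charge = £167.45; + service £25.61 = £193.06 ≈ £193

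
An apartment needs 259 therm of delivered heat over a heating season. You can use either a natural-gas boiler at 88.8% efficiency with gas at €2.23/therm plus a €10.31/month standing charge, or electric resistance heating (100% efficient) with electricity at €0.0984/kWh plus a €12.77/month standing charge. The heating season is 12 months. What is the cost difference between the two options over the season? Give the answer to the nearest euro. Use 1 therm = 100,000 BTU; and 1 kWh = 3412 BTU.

Heat load = 259 therm × 100,000 = 25,900,000 BTU
Gas: input = 25,900,000 / 0.888 = 29,166,667 BTU = 291.7 therm → 291.7 × €2.23 = €650.42; + 12 × €10.31 standing = €774.14
Electric: 25,900,000 BTU / 3412 = 7,591 kWh → × €0.0984 = €746.94; + 12 × €12.77 standing = €900.18
Difference = |€774.14 − €900.18| = €126.04 ≈ €126

€126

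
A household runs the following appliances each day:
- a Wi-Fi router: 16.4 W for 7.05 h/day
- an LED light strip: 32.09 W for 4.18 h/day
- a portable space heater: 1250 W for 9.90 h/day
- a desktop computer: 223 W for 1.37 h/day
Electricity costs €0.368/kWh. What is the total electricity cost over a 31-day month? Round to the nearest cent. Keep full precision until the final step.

€147.51

Wi-Fi router: 16.4 W × 7.05 h × 31 d = 3,584 Wh = 3.584 kWh
LED light strip: 32.09 W × 4.18 h × 31 d = 4,158 Wh = 4.158 kWh
portable space heater: 1250 W × 9.90 h × 31 d = 383,625 Wh = 383.6 kWh
desktop computer: 223 W × 1.37 h × 31 d = 9,471 Wh = 9.471 kWh
Total energy = 3.584 + 4.158 + 383.6 + 9.471 = 400.8 kWh
Cost = 400.8 kWh × €0.368 = €147.51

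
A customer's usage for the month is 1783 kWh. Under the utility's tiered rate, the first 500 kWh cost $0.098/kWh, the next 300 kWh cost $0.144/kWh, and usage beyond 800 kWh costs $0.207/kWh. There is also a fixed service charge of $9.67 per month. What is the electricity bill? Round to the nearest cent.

First 500 kWh × $0.098 = $49.00
Next 300 kWh × $0.144 = $43.20
Remaining 983 kWh × $0.207 = $203.48
Energy charge = $295.68; + service $9.67 = $305.35

$305.35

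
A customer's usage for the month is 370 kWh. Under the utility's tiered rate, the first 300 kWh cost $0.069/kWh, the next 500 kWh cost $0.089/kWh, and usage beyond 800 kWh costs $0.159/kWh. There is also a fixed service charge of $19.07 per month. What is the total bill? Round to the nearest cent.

First 300 kWh × $0.069 = $20.70
Next 70 kWh × $0.089 = $6.23
Remaining tier: 0 kWh (not reached)
Energy charge = $26.93; + service $19.07 = $46.00

$46.00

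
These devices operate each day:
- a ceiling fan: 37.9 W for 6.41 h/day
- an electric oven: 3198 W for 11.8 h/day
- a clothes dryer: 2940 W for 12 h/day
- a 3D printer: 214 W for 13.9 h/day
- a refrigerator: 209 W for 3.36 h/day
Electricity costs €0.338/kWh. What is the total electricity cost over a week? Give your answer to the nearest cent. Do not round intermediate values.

€182.03

ceiling fan: 37.9 W × 6.41 h × 7 d = 1,701 Wh = 1.701 kWh
electric oven: 3198 W × 11.8 h × 7 d = 264,155 Wh = 264.2 kWh
clothes dryer: 2940 W × 12 h × 7 d = 246,960 Wh = 247 kWh
3D printer: 214 W × 13.9 h × 7 d = 20,822 Wh = 20.82 kWh
refrigerator: 209 W × 3.36 h × 7 d = 4,916 Wh = 4.916 kWh
Total energy = 1.701 + 264.2 + 247 + 20.82 + 4.916 = 538.6 kWh
Cost = 538.6 kWh × €0.338 = €182.03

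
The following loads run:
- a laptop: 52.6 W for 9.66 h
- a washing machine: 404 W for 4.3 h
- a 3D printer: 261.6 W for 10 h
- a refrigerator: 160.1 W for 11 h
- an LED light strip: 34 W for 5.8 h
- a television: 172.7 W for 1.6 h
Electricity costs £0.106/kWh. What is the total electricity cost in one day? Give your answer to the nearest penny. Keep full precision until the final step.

£0.75

laptop: 52.6 W × 9.66 h = 508 Wh = 0.5081 kWh
washing machine: 404 W × 4.3 h = 1,737 Wh = 1.737 kWh
3D printer: 261.6 W × 10 h = 2,616 Wh = 2.616 kWh
refrigerator: 160.1 W × 11 h = 1,761 Wh = 1.761 kWh
LED light strip: 34 W × 5.8 h = 197 Wh = 0.1972 kWh
television: 172.7 W × 1.6 h = 276 Wh = 0.2763 kWh
Total energy = 0.5081 + 1.737 + 2.616 + 1.761 + 0.1972 + 0.2763 = 7.096 kWh
Cost = 7.096 kWh × £0.106 = £0.75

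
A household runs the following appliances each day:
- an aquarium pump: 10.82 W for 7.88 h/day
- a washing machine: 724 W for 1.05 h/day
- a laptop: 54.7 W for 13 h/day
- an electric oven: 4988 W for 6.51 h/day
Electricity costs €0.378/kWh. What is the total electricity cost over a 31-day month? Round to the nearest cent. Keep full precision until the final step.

€398.75

aquarium pump: 10.82 W × 7.88 h × 31 d = 2,643 Wh = 2.643 kWh
washing machine: 724 W × 1.05 h × 31 d = 23,566 Wh = 23.57 kWh
laptop: 54.7 W × 13 h × 31 d = 22,044 Wh = 22.04 kWh
electric oven: 4988 W × 6.51 h × 31 d = 1,006,628 Wh = 1,007 kWh
Total energy = 2.643 + 23.57 + 22.04 + 1,007 = 1,055 kWh
Cost = 1,055 kWh × €0.378 = €398.75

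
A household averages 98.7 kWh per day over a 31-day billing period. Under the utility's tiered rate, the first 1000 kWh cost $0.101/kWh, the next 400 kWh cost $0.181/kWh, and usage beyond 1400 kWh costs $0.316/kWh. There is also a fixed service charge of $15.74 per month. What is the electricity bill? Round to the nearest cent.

Usage = 98.7 kWh/day × 31 days = 3059.7 kWh
First 1000 kWh × $0.101 = $101.00
Next 400 kWh × $0.181 = $72.40
Remaining 1659.7 kWh × $0.316 = $524.47
Energy charge = $697.87; + service $15.74 = $713.61

$713.61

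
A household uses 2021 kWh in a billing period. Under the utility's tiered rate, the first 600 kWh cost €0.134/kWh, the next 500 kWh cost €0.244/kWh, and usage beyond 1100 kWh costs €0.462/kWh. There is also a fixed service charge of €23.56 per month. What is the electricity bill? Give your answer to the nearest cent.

First 600 kWh × €0.134 = €80.40
Next 500 kWh × €0.244 = €122.00
Remaining 921 kWh × €0.462 = €425.50
Energy charge = €627.90; + service €23.56 = €651.46

€651.46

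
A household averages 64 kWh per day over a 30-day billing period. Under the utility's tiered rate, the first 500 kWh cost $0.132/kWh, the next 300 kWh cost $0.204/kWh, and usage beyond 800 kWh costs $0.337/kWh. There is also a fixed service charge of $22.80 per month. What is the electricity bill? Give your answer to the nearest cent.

$527.44

Usage = 64 kWh/day × 30 days = 1920 kWh
First 500 kWh × $0.132 = $66.00
Next 300 kWh × $0.204 = $61.20
Remaining 1120 kWh × $0.337 = $377.44
Energy charge = $504.64; + service $22.80 = $527.44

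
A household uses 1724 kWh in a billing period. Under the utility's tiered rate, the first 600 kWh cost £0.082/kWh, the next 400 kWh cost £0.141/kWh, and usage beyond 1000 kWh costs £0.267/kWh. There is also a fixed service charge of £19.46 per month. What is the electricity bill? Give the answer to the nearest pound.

£318

First 600 kWh × £0.082 = £49.20
Next 400 kWh × £0.141 = £56.40
Remaining 724 kWh × £0.267 = £193.31
Energy charge = £298.91; + service £19.46 = £318.37 ≈ £318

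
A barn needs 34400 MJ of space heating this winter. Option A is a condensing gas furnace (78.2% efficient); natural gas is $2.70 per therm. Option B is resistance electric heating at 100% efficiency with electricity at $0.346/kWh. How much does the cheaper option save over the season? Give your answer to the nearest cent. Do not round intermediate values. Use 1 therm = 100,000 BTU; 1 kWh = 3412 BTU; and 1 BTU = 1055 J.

$2180.73

Heat load = 34400 MJ = 34,400,000,000 J / 1055 = 32,606,635 BTU
Gas: input = 32,606,635 / 0.782 = 41,696,464 BTU = 417 therm → 417 × $2.70 = $1,125.80
Electric: 32,606,635 BTU / 3412 = 9,556 kWh → × $0.346 = $3,306.53
Difference = |$1,125.80 − $3,306.53| = $2,180.73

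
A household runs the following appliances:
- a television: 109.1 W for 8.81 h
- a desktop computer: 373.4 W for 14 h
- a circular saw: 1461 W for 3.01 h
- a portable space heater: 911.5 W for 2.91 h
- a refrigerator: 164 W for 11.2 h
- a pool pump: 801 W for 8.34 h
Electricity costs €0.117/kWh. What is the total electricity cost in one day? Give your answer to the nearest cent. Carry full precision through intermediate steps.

television: 109.1 W × 8.81 h = 961 Wh = 0.9612 kWh
desktop computer: 373.4 W × 14 h = 5,228 Wh = 5.228 kWh
circular saw: 1461 W × 3.01 h = 4,398 Wh = 4.398 kWh
portable space heater: 911.5 W × 2.91 h = 2,652 Wh = 2.652 kWh
refrigerator: 164 W × 11.2 h = 1,837 Wh = 1.837 kWh
pool pump: 801 W × 8.34 h = 6,680 Wh = 6.68 kWh
Total energy = 0.9612 + 5.228 + 4.398 + 2.652 + 1.837 + 6.68 = 21.76 kWh
Cost = 21.76 kWh × €0.117 = €2.55

€2.55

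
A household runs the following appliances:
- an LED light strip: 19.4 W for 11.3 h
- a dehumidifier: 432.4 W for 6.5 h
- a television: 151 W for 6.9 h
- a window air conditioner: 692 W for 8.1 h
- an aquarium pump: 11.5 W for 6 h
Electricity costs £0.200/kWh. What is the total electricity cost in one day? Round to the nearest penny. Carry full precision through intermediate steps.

LED light strip: 19.4 W × 11.3 h = 219 Wh = 0.2192 kWh
dehumidifier: 432.4 W × 6.5 h = 2,811 Wh = 2.811 kWh
television: 151 W × 6.9 h = 1,042 Wh = 1.042 kWh
window air conditioner: 692 W × 8.1 h = 5,605 Wh = 5.605 kWh
aquarium pump: 11.5 W × 6 h = 69 Wh = 0.069 kWh
Total energy = 0.2192 + 2.811 + 1.042 + 5.605 + 0.069 = 9.746 kWh
Cost = 9.746 kWh × £0.200 = £1.95

£1.95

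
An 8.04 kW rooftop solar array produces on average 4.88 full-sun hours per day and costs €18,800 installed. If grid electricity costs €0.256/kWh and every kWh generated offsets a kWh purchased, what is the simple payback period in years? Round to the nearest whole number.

5 years

Daily generation = 8.04 kW × 4.88 h = 39.24 kWh
Annual generation = 39.24 × 365 = 14321 kWh
Annual savings = 14321 × €0.256 = €3,666.14
Payback = €18,800 / €3,666.14 = 5.13 years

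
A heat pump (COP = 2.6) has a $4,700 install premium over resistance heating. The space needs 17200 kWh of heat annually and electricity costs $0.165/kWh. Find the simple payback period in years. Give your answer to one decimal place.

2.7 years

Resistance: 17200 kWh × $0.165 = $2,838.00/yr
Heat pump: 17200 / 2.6 = 6615 kWh in → × $0.165 = $1,091.54/yr
Annual savings = $1,746.46
Payback = $4,700 / $1,746.46 = 2.69 years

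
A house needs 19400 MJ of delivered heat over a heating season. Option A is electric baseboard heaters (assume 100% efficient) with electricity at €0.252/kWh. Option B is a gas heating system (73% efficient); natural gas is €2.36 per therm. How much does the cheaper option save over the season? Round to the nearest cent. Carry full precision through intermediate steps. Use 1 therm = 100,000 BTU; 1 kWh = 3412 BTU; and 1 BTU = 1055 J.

Heat load = 19400 MJ = 19,400,000,000 J / 1055 = 18,388,626 BTU
Gas: input = 18,388,626 / 0.73 = 25,189,898 BTU = 251.9 therm → 251.9 × €2.36 = €594.48
Electric: 18,388,626 BTU / 3412 = 5,389 kWh → × €0.252 = €1,358.13
Difference = |€594.48 − €1,358.13| = €763.65

€763.65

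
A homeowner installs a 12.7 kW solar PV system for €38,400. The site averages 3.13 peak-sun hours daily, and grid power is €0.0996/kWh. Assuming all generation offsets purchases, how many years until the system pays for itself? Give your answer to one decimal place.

26.6 years

Daily generation = 12.7 kW × 3.13 h = 39.75 kWh
Annual generation = 39.75 × 365 = 14509 kWh
Annual savings = 14509 × €0.0996 = €1,445.11
Payback = €38,400 / €1,445.11 = 26.6 years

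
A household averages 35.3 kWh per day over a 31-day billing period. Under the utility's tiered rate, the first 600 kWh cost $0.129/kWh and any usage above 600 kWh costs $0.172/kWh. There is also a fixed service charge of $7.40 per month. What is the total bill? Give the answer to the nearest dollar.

$170

Usage = 35.3 kWh/day × 31 days = 1094.3 kWh
First 600 kWh × $0.129 = $77.40
Remaining 494.3 kWh × $0.172 = $85.02
Energy charge = $162.42; + service $7.40 = $169.82 ≈ $170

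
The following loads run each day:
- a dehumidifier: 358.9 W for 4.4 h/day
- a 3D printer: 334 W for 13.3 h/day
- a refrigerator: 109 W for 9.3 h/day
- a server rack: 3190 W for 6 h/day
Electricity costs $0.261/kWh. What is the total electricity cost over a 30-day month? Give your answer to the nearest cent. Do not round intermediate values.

dehumidifier: 358.9 W × 4.4 h × 30 d = 47,375 Wh = 47.37 kWh
3D printer: 334 W × 13.3 h × 30 d = 133,266 Wh = 133.3 kWh
refrigerator: 109 W × 9.3 h × 30 d = 30,411 Wh = 30.41 kWh
server rack: 3190 W × 6 h × 30 d = 574,200 Wh = 574.2 kWh
Total energy = 47.37 + 133.3 + 30.41 + 574.2 = 785.3 kWh
Cost = 785.3 kWh × $0.261 = $204.95

$204.95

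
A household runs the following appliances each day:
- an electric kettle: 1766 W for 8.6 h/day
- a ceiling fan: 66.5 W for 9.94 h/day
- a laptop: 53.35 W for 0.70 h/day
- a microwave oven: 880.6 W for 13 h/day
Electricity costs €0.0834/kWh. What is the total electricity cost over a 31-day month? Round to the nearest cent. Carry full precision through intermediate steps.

electric kettle: 1766 W × 8.6 h × 31 d = 470,816 Wh = 470.8 kWh
ceiling fan: 66.5 W × 9.94 h × 31 d = 20,491 Wh = 20.49 kWh
laptop: 53.35 W × 0.70 h × 31 d = 1,158 Wh = 1.158 kWh
microwave oven: 880.6 W × 13 h × 31 d = 354,882 Wh = 354.9 kWh
Total energy = 470.8 + 20.49 + 1.158 + 354.9 = 847.3 kWh
Cost = 847.3 kWh × €0.0834 = €70.67

€70.67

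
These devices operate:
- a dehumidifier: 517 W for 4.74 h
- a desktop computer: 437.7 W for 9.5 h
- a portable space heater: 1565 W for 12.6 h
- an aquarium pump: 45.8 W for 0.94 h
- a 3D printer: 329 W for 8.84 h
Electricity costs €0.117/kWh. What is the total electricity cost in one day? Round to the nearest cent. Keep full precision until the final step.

€3.43

dehumidifier: 517 W × 4.74 h = 2,451 Wh = 2.451 kWh
desktop computer: 437.7 W × 9.5 h = 4,158 Wh = 4.158 kWh
portable space heater: 1565 W × 12.6 h = 19,719 Wh = 19.72 kWh
aquarium pump: 45.8 W × 0.94 h = 43 Wh = 0.04305 kWh
3D printer: 329 W × 8.84 h = 2,908 Wh = 2.908 kWh
Total energy = 2.451 + 4.158 + 19.72 + 0.04305 + 2.908 = 29.28 kWh
Cost = 29.28 kWh × €0.117 = €3.43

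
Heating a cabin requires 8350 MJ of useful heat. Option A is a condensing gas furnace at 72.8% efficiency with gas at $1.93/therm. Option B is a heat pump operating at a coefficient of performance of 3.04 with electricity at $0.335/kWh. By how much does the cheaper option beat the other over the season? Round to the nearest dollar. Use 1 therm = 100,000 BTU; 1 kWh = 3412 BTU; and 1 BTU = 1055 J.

Heat load = 8350 MJ = 8,350,000,000 J / 1055 = 7,914,692 BTU
Gas: input = 7,914,692 / 0.728 = 10,871,830 BTU = 108.7 therm → 108.7 × $1.93 = $209.83
Heat pump: 7,914,692 BTU / 3412 = 2,320 kWh heat; / 3.04 = 763 kWh in → × $0.335 = $255.62
Difference = |$209.83 − $255.62| = $45.79 ≈ $46

$46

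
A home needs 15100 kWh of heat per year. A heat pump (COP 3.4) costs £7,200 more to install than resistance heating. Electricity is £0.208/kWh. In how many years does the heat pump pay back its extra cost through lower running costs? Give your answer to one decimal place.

3.2 years

Resistance: 15100 kWh × £0.208 = £3,140.80/yr
Heat pump: 15100 / 3.4 = 4441 kWh in → × £0.208 = £923.76/yr
Annual savings = £2,217.04
Payback = £7,200 / £2,217.04 = 3.25 years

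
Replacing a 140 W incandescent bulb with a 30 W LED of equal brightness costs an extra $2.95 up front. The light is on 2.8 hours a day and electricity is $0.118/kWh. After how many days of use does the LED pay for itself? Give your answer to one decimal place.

Power saved = 140 − 30 = 110 W
Daily energy saved = 110 W × 2.8 h = 308 Wh = 0.308 kWh
Daily savings = 0.308 × $0.118 = $0.0363
Payback = $2.95 / $0.0363 per day = 81.17 days

81.2 days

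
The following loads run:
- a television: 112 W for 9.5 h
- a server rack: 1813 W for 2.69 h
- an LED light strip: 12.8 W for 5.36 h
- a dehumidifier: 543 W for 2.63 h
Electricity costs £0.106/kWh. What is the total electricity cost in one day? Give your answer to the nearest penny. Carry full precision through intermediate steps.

television: 112 W × 9.5 h = 1,064 Wh = 1.064 kWh
server rack: 1813 W × 2.69 h = 4,877 Wh = 4.877 kWh
LED light strip: 12.8 W × 5.36 h = 69 Wh = 0.06861 kWh
dehumidifier: 543 W × 2.63 h = 1,428 Wh = 1.428 kWh
Total energy = 1.064 + 4.877 + 0.06861 + 1.428 = 7.438 kWh
Cost = 7.438 kWh × £0.106 = £0.79

£0.79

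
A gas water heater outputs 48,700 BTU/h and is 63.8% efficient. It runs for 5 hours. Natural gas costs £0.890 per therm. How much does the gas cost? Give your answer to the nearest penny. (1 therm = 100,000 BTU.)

Heat delivered = 48,700 BTU/h × 5 h = 243,500 BTU
Gas input = 243,500 / 0.638 = 381,661 BTU
= 381,661 / 100,000 = 3.817 therm
Cost = 3.817 × £0.890/therm = £3.40

£3.40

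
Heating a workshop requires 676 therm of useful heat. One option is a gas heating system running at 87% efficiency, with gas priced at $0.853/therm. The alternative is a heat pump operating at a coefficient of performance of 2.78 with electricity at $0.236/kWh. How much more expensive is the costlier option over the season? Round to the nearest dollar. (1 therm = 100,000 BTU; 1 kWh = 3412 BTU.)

Heat load = 676 therm × 100,000 = 67,600,000 BTU
Gas: input = 67,600,000 / 0.87 = 77,701,149 BTU = 777 therm → 777 × $0.853 = $662.79
Heat pump: 67,600,000 BTU / 3412 = 19,810 kWh heat; / 2.78 = 7,127 kWh in → × $0.236 = $1,681.92
Difference = |$662.79 − $1,681.92| = $1,019.13 ≈ $1019

$1019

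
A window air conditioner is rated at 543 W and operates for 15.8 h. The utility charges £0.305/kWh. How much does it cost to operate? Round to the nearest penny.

£2.62

Energy = 543 W × 15.8 h = 8,579 Wh = 8.579 kWh
Cost = 8.579 kWh × £0.305/kWh = £2.62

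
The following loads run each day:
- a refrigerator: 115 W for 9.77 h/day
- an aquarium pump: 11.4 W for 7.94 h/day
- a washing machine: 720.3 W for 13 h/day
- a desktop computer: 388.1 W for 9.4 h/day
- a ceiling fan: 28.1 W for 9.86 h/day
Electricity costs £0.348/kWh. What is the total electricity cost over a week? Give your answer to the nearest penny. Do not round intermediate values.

£35.33

refrigerator: 115 W × 9.77 h × 7 d = 7,865 Wh = 7.865 kWh
aquarium pump: 11.4 W × 7.94 h × 7 d = 634 Wh = 0.6336 kWh
washing machine: 720.3 W × 13 h × 7 d = 65,547 Wh = 65.55 kWh
desktop computer: 388.1 W × 9.4 h × 7 d = 25,537 Wh = 25.54 kWh
ceiling fan: 28.1 W × 9.86 h × 7 d = 1,939 Wh = 1.939 kWh
Total energy = 7.865 + 0.6336 + 65.55 + 25.54 + 1.939 = 101.5 kWh
Cost = 101.5 kWh × £0.348 = £35.33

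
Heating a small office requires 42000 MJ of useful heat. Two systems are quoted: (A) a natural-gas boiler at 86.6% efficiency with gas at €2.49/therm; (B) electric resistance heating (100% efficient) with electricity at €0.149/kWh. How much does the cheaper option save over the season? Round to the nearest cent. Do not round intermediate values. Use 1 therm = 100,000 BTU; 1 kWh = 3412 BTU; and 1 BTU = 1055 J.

Heat load = 42000 MJ = 42,000,000,000 J / 1055 = 39,810,427 BTU
Gas: input = 39,810,427 / 0.866 = 45,970,469 BTU = 459.7 therm → 459.7 × €2.49 = €1,144.66
Electric: 39,810,427 BTU / 3412 = 11,670 kWh → × €0.149 = €1,738.50
Difference = |€1,144.66 − €1,738.50| = €593.83

€593.83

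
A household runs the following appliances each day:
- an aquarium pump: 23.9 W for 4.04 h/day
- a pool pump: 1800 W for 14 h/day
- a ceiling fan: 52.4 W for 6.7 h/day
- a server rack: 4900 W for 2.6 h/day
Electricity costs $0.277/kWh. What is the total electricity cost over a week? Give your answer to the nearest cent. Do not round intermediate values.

aquarium pump: 23.9 W × 4.04 h × 7 d = 676 Wh = 0.6759 kWh
pool pump: 1800 W × 14 h × 7 d = 176,400 Wh = 176.4 kWh
ceiling fan: 52.4 W × 6.7 h × 7 d = 2,458 Wh = 2.458 kWh
server rack: 4900 W × 2.6 h × 7 d = 89,180 Wh = 89.18 kWh
Total energy = 0.6759 + 176.4 + 2.458 + 89.18 = 268.7 kWh
Cost = 268.7 kWh × $0.277 = $74.43

$74.43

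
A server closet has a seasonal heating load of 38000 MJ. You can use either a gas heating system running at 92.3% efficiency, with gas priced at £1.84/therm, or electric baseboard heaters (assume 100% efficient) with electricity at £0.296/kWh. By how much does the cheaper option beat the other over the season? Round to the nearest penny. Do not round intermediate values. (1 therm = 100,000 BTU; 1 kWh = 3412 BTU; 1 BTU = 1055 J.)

£2406.70

Heat load = 38000 MJ = 38,000,000,000 J / 1055 = 36,018,957 BTU
Gas: input = 36,018,957 / 0.923 = 39,023,789 BTU = 390.2 therm → 390.2 × £1.84 = £718.04
Electric: 36,018,957 BTU / 3412 = 10,560 kWh → × £0.296 = £3,124.74
Difference = |£718.04 − £3,124.74| = £2,406.70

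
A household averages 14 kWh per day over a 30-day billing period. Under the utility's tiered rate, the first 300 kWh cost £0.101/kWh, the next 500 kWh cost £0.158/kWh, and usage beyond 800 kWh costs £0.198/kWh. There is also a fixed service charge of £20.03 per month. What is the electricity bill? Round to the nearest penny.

£69.29

Usage = 14 kWh/day × 30 days = 420 kWh
First 300 kWh × £0.101 = £30.30
Next 120 kWh × £0.158 = £18.96
Remaining tier: 0 kWh (not reached)
Energy charge = £49.26; + service £20.03 = £69.29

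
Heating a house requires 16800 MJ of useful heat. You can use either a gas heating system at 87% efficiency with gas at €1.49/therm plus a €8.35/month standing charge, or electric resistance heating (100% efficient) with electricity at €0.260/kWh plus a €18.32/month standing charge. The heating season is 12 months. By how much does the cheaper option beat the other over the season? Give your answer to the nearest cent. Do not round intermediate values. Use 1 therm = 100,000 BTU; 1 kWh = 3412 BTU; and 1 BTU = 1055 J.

€1060.36

Heat load = 16800 MJ = 16,800,000,000 J / 1055 = 15,924,171 BTU
Gas: input = 15,924,171 / 0.87 = 18,303,644 BTU = 183 therm → 183 × €1.49 = €272.72; + 12 × €8.35 standing = €372.92
Electric: 15,924,171 BTU / 3412 = 4,667 kWh → × €0.260 = €1,213.45; + 12 × €18.32 standing = €1,433.29
Difference = |€372.92 − €1,433.29| = €1,060.36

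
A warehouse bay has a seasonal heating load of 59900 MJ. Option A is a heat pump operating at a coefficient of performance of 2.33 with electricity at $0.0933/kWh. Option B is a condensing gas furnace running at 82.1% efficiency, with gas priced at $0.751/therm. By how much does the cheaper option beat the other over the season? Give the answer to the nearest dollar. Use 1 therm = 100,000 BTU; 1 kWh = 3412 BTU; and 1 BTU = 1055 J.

$147

Heat load = 59900 MJ = 59,900,000,000 J / 1055 = 56,777,251 BTU
Gas: input = 56,777,251 / 0.821 = 69,156,213 BTU = 691.6 therm → 691.6 × $0.751 = $519.36
Heat pump: 56,777,251 BTU / 3412 = 16,640 kWh heat; / 2.33 = 7,142 kWh in → × $0.0933 = $666.33
Difference = |$519.36 − $666.33| = $146.97 ≈ $147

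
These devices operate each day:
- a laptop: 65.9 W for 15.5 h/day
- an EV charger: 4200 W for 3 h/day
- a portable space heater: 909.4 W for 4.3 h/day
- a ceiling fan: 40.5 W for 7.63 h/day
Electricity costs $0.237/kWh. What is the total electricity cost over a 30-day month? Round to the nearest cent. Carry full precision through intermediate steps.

laptop: 65.9 W × 15.5 h × 30 d = 30,644 Wh = 30.64 kWh
EV charger: 4200 W × 3 h × 30 d = 378,000 Wh = 378 kWh
portable space heater: 909.4 W × 4.3 h × 30 d = 117,313 Wh = 117.3 kWh
ceiling fan: 40.5 W × 7.63 h × 30 d = 9,270 Wh = 9.27 kWh
Total energy = 30.64 + 378 + 117.3 + 9.27 = 535.2 kWh
Cost = 535.2 kWh × $0.237 = $126.85

$126.85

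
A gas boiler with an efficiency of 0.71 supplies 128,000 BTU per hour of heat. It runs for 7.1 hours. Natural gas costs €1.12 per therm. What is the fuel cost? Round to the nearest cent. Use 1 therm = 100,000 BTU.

Heat delivered = 128,000 BTU/h × 7.1 h = 908,800 BTU
Gas input = 908,800 / 0.71 = 1,280,000 BTU
= 1,280,000 / 100,000 = 12.8 therm
Cost = 12.8 × €1.12/therm = €14.34

€14.34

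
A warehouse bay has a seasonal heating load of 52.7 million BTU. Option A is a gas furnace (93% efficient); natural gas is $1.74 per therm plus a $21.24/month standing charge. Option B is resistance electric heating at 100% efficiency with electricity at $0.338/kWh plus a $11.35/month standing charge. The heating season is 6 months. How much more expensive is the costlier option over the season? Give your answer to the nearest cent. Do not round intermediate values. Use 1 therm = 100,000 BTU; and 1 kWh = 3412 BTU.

$4175.23

Heat load = 52.7 × 10⁶ BTU = 52,700,000 BTU
Gas: input = 52,700,000 / 0.93 = 56,666,667 BTU = 566.7 therm → 566.7 × $1.74 = $986.00; + 6 × $21.24 standing = $1,113.44
Electric: 52,700,000 BTU / 3412 = 15,450 kWh → × $0.338 = $5,220.57; + 6 × $11.35 standing = $5,288.67
Difference = |$1,113.44 − $5,288.67| = $4,175.23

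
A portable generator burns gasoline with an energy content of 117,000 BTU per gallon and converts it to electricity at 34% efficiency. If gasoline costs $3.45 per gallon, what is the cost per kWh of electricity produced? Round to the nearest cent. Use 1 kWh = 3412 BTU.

$0.30

Electrical output per gallon = 117,000 BTU × 0.34 / 3412 BTU/kWh = 11.66 kWh
Cost per kWh = $3.45 / 11.66 kWh = $0.296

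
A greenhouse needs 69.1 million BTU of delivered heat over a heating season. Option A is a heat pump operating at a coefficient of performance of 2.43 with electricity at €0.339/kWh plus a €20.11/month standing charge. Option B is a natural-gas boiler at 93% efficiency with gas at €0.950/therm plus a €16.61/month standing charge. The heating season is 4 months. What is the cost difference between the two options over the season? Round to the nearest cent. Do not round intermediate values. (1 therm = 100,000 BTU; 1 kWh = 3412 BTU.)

€2133.43

Heat load = 69.1 × 10⁶ BTU = 69,100,000 BTU
Gas: input = 69,100,000 / 0.93 = 74,301,075 BTU = 743 therm → 743 × €0.950 = €705.86; + 4 × €16.61 standing = €772.30
Heat pump: 69,100,000 BTU / 3412 = 20,250 kWh heat; / 2.43 = 8,334 kWh in → × €0.339 = €2,825.29; + 4 × €20.11 standing = €2,905.73
Difference = |€772.30 − €2,905.73| = €2,133.43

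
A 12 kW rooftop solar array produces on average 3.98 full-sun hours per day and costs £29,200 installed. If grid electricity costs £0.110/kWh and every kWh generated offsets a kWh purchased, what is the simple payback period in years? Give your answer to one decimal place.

15.2 years

Daily generation = 12 kW × 3.98 h = 47.76 kWh
Annual generation = 47.76 × 365 = 17432 kWh
Annual savings = 17432 × £0.110 = £1,917.56
Payback = £29,200 / £1,917.56 = 15.2 years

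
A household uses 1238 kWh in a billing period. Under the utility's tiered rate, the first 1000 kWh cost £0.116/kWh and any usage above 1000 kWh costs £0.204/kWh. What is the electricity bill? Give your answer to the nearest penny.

First 1000 kWh × £0.116 = £116.00
Remaining 238 kWh × £0.204 = £48.55
Total = £164.55

£164.55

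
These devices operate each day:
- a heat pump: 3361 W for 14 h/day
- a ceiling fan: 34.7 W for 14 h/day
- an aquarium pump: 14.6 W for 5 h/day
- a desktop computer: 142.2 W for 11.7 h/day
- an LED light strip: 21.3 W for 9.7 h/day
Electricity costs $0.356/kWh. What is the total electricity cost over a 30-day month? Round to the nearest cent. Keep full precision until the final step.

$528.48

heat pump: 3361 W × 14 h × 30 d = 1,411,620 Wh = 1,412 kWh
ceiling fan: 34.7 W × 14 h × 30 d = 14,574 Wh = 14.57 kWh
aquarium pump: 14.6 W × 5 h × 30 d = 2,190 Wh = 2.19 kWh
desktop computer: 142.2 W × 11.7 h × 30 d = 49,912 Wh = 49.91 kWh
LED light strip: 21.3 W × 9.7 h × 30 d = 6,198 Wh = 6.198 kWh
Total energy = 1,412 + 14.57 + 2.19 + 49.91 + 6.198 = 1,484 kWh
Cost = 1,484 kWh × $0.356 = $528.48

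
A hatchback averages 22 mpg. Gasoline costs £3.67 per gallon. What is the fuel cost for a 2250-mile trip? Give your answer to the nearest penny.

Fuel = 2250 mi / 22 mpg = 102.3 gal
Cost = 102.3 gal × £3.67/gal = £375.34

£375.34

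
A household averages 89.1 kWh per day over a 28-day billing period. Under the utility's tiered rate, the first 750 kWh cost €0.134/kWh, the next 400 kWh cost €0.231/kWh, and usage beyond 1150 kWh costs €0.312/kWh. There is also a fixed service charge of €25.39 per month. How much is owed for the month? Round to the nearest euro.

€638

Usage = 89.1 kWh/day × 28 days = 2494.8 kWh
First 750 kWh × €0.134 = €100.50
Next 400 kWh × €0.231 = €92.40
Remaining 1344.8 kWh × €0.312 = €419.58
Energy charge = €612.48; + service €25.39 = €637.87 ≈ €638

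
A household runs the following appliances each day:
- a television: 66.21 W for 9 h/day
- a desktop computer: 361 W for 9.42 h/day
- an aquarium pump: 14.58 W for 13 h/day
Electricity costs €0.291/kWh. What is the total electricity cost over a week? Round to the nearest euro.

television: 66.21 W × 9 h × 7 d = 4,171 Wh = 4.171 kWh
desktop computer: 361 W × 9.42 h × 7 d = 23,804 Wh = 23.8 kWh
aquarium pump: 14.58 W × 13 h × 7 d = 1,327 Wh = 1.327 kWh
Total energy = 4.171 + 23.8 + 1.327 = 29.3 kWh
Cost = 29.3 kWh × €0.291 = €8.53 ≈ €9

€9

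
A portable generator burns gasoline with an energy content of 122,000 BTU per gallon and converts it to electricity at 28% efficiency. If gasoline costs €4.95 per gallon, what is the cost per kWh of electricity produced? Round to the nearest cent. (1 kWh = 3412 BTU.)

Electrical output per gallon = 122,000 BTU × 0.28 / 3412 BTU/kWh = 10.01 kWh
Cost per kWh = €4.95 / 10.01 kWh = €0.494

€0.49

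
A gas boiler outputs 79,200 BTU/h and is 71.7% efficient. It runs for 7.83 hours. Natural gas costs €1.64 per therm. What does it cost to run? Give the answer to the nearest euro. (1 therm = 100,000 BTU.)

Heat delivered = 79,200 BTU/h × 7.83 h = 620,136 BTU
Gas input = 620,136 / 0.717 = 864,904 BTU
= 864,904 / 100,000 = 8.649 therm
Cost = 8.649 × €1.64/therm = €14.18 ≈ €14

€14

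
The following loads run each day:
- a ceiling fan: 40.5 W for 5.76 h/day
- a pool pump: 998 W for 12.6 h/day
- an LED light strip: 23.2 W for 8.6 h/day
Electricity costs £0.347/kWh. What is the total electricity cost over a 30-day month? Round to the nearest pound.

£135

ceiling fan: 40.5 W × 5.76 h × 30 d = 6,998 Wh = 6.998 kWh
pool pump: 998 W × 12.6 h × 30 d = 377,244 Wh = 377.2 kWh
LED light strip: 23.2 W × 8.6 h × 30 d = 5,986 Wh = 5.986 kWh
Total energy = 6.998 + 377.2 + 5.986 = 390.2 kWh
Cost = 390.2 kWh × £0.347 = £135.41 ≈ £135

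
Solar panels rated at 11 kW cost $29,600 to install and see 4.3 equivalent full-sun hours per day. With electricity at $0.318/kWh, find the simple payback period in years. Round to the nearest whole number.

5 years

Daily generation = 11 kW × 4.3 h = 47.3 kWh
Annual generation = 47.3 × 365 = 17264 kWh
Annual savings = 17264 × $0.318 = $5,490.11
Payback = $29,600 / $5,490.11 = 5.39 years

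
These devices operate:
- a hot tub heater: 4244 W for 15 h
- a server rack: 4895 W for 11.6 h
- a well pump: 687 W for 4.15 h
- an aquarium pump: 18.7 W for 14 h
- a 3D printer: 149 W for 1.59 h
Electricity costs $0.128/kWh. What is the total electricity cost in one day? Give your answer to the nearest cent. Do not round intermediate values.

$15.85

hot tub heater: 4244 W × 15 h = 63,660 Wh = 63.66 kWh
server rack: 4895 W × 11.6 h = 56,782 Wh = 56.78 kWh
well pump: 687 W × 4.15 h = 2,851 Wh = 2.851 kWh
aquarium pump: 18.7 W × 14 h = 262 Wh = 0.2618 kWh
3D printer: 149 W × 1.59 h = 237 Wh = 0.2369 kWh
Total energy = 63.66 + 56.78 + 2.851 + 0.2618 + 0.2369 = 123.8 kWh
Cost = 123.8 kWh × $0.128 = $15.85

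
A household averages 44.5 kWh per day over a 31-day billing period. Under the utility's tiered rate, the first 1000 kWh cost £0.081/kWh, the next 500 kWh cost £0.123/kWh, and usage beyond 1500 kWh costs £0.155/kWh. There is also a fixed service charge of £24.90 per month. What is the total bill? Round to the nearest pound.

£153

Usage = 44.5 kWh/day × 31 days = 1379.5 kWh
First 1000 kWh × £0.081 = £81.00
Next 379.5 kWh × £0.123 = £46.68
Remaining tier: 0 kWh (not reached)
Energy charge = £127.68; + service £24.90 = £152.58 ≈ £153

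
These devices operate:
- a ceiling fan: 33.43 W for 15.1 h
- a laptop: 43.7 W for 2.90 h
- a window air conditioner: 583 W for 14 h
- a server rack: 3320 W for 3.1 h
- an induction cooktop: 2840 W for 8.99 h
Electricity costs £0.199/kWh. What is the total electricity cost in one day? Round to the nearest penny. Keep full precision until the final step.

ceiling fan: 33.43 W × 15.1 h = 505 Wh = 0.5048 kWh
laptop: 43.7 W × 2.90 h = 127 Wh = 0.1267 kWh
window air conditioner: 583 W × 14 h = 8,162 Wh = 8.162 kWh
server rack: 3320 W × 3.1 h = 10,292 Wh = 10.29 kWh
induction cooktop: 2840 W × 8.99 h = 25,532 Wh = 25.53 kWh
Total energy = 0.5048 + 0.1267 + 8.162 + 10.29 + 25.53 = 44.62 kWh
Cost = 44.62 kWh × £0.199 = £8.88

£8.88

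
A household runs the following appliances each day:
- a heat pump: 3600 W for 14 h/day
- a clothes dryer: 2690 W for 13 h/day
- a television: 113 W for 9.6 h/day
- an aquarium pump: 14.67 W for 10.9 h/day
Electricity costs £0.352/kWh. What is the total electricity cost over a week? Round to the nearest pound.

heat pump: 3600 W × 14 h × 7 d = 352,800 Wh = 352.8 kWh
clothes dryer: 2690 W × 13 h × 7 d = 244,790 Wh = 244.8 kWh
television: 113 W × 9.6 h × 7 d = 7,594 Wh = 7.594 kWh
aquarium pump: 14.67 W × 10.9 h × 7 d = 1,119 Wh = 1.119 kWh
Total energy = 352.8 + 244.8 + 7.594 + 1.119 = 606.3 kWh
Cost = 606.3 kWh × £0.352 = £213.42 ≈ £213

£213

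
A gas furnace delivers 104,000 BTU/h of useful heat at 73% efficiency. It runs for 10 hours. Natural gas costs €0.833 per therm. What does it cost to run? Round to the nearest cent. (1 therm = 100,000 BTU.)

€11.87

Heat delivered = 104,000 BTU/h × 10 h = 1,040,000 BTU
Gas input = 1,040,000 / 0.73 = 1,424,658 BTU
= 1,424,658 / 100,000 = 14.25 therm
Cost = 14.25 × €0.833/therm = €11.87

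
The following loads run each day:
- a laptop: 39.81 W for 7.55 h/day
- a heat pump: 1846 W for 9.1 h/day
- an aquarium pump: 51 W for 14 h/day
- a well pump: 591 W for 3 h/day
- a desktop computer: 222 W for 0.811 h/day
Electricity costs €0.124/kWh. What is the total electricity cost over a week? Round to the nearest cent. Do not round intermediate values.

laptop: 39.81 W × 7.55 h × 7 d = 2,104 Wh = 2.104 kWh
heat pump: 1846 W × 9.1 h × 7 d = 117,590 Wh = 117.6 kWh
aquarium pump: 51 W × 14 h × 7 d = 4,998 Wh = 4.998 kWh
well pump: 591 W × 3 h × 7 d = 12,411 Wh = 12.41 kWh
desktop computer: 222 W × 0.811 h × 7 d = 1,260 Wh = 1.26 kWh
Total energy = 2.104 + 117.6 + 4.998 + 12.41 + 1.26 = 138.4 kWh
Cost = 138.4 kWh × €0.124 = €17.16

€17.16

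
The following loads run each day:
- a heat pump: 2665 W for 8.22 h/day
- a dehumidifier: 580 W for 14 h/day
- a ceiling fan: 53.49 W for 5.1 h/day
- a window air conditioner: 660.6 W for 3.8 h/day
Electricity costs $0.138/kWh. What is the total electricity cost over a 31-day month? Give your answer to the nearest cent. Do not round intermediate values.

heat pump: 2665 W × 8.22 h × 31 d = 679,095 Wh = 679.1 kWh
dehumidifier: 580 W × 14 h × 31 d = 251,720 Wh = 251.7 kWh
ceiling fan: 53.49 W × 5.1 h × 31 d = 8,457 Wh = 8.457 kWh
window air conditioner: 660.6 W × 3.8 h × 31 d = 77,819 Wh = 77.82 kWh
Total energy = 679.1 + 251.7 + 8.457 + 77.82 = 1,017 kWh
Cost = 1,017 kWh × $0.138 = $140.36

$140.36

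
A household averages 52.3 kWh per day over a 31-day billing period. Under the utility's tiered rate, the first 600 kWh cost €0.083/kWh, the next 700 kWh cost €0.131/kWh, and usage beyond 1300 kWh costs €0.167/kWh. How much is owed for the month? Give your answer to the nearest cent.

€195.16

Usage = 52.3 kWh/day × 31 days = 1621.3 kWh
First 600 kWh × €0.083 = €49.80
Next 700 kWh × €0.131 = €91.70
Remaining 321.3 kWh × €0.167 = €53.66
Total = €195.16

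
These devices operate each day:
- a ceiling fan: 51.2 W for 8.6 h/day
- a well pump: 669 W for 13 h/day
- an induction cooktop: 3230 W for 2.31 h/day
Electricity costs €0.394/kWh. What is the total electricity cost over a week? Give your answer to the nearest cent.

ceiling fan: 51.2 W × 8.6 h × 7 d = 3,082 Wh = 3.082 kWh
well pump: 669 W × 13 h × 7 d = 60,879 Wh = 60.88 kWh
induction cooktop: 3230 W × 2.31 h × 7 d = 52,229 Wh = 52.23 kWh
Total energy = 3.082 + 60.88 + 52.23 = 116.2 kWh
Cost = 116.2 kWh × €0.394 = €45.78

€45.78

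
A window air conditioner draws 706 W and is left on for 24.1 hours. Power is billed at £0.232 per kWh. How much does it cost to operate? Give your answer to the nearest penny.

£3.95

Energy = 706 W × 24.1 h = 17,015 Wh = 17.01 kWh
Cost = 17.01 kWh × £0.232/kWh = £3.95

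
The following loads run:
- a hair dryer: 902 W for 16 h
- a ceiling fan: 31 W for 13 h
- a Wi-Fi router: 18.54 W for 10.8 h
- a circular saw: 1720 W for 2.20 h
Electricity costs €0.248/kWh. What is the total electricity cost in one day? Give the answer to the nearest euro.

€5

hair dryer: 902 W × 16 h = 14,432 Wh = 14.43 kWh
ceiling fan: 31 W × 13 h = 403 Wh = 0.403 kWh
Wi-Fi router: 18.54 W × 10.8 h = 200 Wh = 0.2002 kWh
circular saw: 1720 W × 2.20 h = 3,784 Wh = 3.784 kWh
Total energy = 14.43 + 0.403 + 0.2002 + 3.784 = 18.82 kWh
Cost = 18.82 kWh × €0.248 = €4.67 ≈ €5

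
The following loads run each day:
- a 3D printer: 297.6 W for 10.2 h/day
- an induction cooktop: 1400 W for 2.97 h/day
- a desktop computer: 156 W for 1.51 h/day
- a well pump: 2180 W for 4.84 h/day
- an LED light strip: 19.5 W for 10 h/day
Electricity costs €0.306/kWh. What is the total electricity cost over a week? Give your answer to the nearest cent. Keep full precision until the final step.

3D printer: 297.6 W × 10.2 h × 7 d = 21,249 Wh = 21.25 kWh
induction cooktop: 1400 W × 2.97 h × 7 d = 29,106 Wh = 29.11 kWh
desktop computer: 156 W × 1.51 h × 7 d = 1,649 Wh = 1.649 kWh
well pump: 2180 W × 4.84 h × 7 d = 73,858 Wh = 73.86 kWh
LED light strip: 19.5 W × 10 h × 7 d = 1,365 Wh = 1.365 kWh
Total energy = 21.25 + 29.11 + 1.649 + 73.86 + 1.365 = 127.2 kWh
Cost = 127.2 kWh × €0.306 = €38.93

€38.93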